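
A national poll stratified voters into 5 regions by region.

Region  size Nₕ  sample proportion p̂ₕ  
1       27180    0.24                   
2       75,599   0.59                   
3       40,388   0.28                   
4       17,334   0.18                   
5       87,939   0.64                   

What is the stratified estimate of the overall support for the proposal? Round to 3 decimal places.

0.490

N = 27180 + 75599 + 40388 + 17334 + 87939 = 248440.
Overall proportion = Σ (Nₕ/N)·p̂ₕ.
Σ Nₕp̂ₕ = 6523.2 + 44603.41 + 11308.64 + 3120.12 + 56280.96 = 121836.33.
121836.33 / 248440 = 0.49041... → 0.490.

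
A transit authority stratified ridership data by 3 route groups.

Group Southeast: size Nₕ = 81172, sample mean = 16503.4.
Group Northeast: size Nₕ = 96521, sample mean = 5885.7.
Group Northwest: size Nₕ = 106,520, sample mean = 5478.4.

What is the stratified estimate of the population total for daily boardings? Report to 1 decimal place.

Southeast: 81172·16503.4 = 1339613984.8
Northeast: 96521·5885.7 = 568093649.7
Northwest: 106520·5478.4 = 583559168
τ̂ = Σ Nₕx̄ₕ = 2491266802.5.

2491266802.5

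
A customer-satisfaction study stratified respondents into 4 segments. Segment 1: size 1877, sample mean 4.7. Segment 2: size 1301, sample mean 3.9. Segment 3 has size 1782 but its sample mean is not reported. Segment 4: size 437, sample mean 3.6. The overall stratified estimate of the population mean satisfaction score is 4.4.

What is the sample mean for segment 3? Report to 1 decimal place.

N = 1877 + 1301 + 1782 + 437 = 5397.
Overall total = μ·N = 4.4·5397 = 23746.8.
Subtract the known strata: 1877·4.7 + 1301·3.9 + 437·3.6 = 15469.
Remaining total for segment 3: 23746.8 − 15469 = 8277.8.
Divide by its size: 8277.8 / 1782 = 4.645... → 4.6.

4.6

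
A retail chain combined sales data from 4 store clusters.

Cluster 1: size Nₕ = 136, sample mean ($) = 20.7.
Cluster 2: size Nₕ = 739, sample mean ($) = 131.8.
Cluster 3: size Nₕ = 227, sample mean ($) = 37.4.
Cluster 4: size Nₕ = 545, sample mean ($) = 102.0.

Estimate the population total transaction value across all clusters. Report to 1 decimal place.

Population total = Σ Nₕ·x̄ₕ (each stratum's size times its mean).
136·20.7 + 739·131.8 + 227·37.4 + 545·102.0 = 2815.2 + 97400.2 + 8489.8 + 55590 = 164295.2.

164295.2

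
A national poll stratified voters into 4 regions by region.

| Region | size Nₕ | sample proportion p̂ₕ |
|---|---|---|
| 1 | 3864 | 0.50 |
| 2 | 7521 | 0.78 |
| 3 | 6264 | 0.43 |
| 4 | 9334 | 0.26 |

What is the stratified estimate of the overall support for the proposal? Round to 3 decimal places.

0.479

Wₕ = Nₕ/N with N = 26983: 0.1432, 0.2787, 0.2321, 0.3459.
p̂_st = 0.1432·0.50 + 0.2787·0.78 + 0.2321·0.43 + 0.3459·0.26 ≈ 0.47877... → 0.479.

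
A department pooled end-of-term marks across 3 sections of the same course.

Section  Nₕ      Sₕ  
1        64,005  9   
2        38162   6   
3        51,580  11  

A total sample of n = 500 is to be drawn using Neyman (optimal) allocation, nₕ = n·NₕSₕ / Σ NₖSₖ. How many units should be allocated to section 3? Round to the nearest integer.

207

1: NₕSₕ = 64005·9 = 576045
2: NₕSₕ = 38162·6 = 228972
3: NₕSₕ = 51580·11 = 567380
Σ NₕSₕ = 1372397.
n_3 = 500·567380/1372397 = 206.711... → 207.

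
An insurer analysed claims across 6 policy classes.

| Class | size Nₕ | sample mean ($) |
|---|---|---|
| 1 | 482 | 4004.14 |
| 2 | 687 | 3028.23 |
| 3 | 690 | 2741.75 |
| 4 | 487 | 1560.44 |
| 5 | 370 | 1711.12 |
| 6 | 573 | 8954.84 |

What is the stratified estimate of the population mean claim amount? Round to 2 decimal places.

3778.16

N = 3289; weights Wₕ = Nₕ/N = (0.1465, 0.2089, 0.2098, 0.1481, 0.1125, 0.1742).
x̄_st = Σ Wₕ·x̄ₕ = 0.1465·4004.14 + 0.2089·3028.23 + 0.2098·2741.75 + 0.1481·1560.44 + 0.1125·1711.12 + 0.1742·8954.84 ≈ 3778.1602...
→ 3778.16.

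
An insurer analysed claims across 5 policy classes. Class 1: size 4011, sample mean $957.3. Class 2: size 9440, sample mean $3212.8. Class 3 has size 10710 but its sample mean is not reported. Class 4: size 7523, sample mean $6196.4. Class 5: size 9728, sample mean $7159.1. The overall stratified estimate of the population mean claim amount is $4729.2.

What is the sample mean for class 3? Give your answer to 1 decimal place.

N = 4011 + 9440 + 10710 + 7523 + 9728 = 41412.
Overall total = μ·N = 4729.2·41412 = 195845630.4.
Subtract the known strata: 4011·957.3 + 9440·3212.8 + 7523·6196.4 + 9728·7159.1 = 150427804.3.
Remaining total for class 3: 195845630.4 − 150427804.3 = 45417826.1.
Divide by its size: 45417826.1 / 10710 = 4240.693... → 4240.7.

4240.7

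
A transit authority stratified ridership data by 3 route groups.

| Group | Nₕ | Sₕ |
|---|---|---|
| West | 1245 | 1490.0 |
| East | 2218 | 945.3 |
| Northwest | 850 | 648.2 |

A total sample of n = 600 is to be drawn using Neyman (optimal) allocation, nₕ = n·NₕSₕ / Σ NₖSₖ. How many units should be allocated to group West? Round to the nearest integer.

West: NₕSₕ = 1245·1490.0 = 1855050
East: NₕSₕ = 2218·945.3 = 2096675.4
Northwest: NₕSₕ = 850·648.2 = 550970
Σ NₕSₕ = 4502695.4.
n_West = 600·1855050/4502695.4 = 247.192... → 247.

247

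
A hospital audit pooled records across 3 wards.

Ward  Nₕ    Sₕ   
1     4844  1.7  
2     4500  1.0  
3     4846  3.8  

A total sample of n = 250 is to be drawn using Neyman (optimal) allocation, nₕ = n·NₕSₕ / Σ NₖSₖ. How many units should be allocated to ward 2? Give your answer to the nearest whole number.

Σ NₕSₕ = 4844·1.7 + 4500·1.0 + 4846·3.8 = 31149.6.
Share for 2: 4500/31149.6 = 0.14446.
n_2 = 250 × 0.14446 = 36.116... → 36.

36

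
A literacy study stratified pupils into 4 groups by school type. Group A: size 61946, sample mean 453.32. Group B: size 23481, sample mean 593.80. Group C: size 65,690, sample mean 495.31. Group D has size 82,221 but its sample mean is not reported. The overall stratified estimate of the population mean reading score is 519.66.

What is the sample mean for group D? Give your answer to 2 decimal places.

567.92

N = 61946 + 23481 + 65690 + 82221 = 233338.
Overall total = μ·N = 519.66·233338 = 121256425.08.
Subtract the known strata: 61946·453.32 + 23481·593.80 + 65690·495.31 = 74561292.42.
Remaining total for group D: 121256425.08 − 74561292.42 = 46695132.66.
Divide by its size: 46695132.66 / 82221 = 567.9222... → 567.92.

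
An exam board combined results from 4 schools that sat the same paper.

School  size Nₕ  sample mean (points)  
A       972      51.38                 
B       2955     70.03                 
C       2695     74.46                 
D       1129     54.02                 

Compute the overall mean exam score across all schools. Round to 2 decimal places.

N = 7751; weights Wₕ = Nₕ/N = (0.1254, 0.3812, 0.3477, 0.1457).
x̄_st = Σ Wₕ·x̄ₕ = 0.1254·51.38 + 0.3812·70.03 + 0.3477·74.46 + 0.1457·54.02 ≈ 66.8995...
→ 66.90.

66.90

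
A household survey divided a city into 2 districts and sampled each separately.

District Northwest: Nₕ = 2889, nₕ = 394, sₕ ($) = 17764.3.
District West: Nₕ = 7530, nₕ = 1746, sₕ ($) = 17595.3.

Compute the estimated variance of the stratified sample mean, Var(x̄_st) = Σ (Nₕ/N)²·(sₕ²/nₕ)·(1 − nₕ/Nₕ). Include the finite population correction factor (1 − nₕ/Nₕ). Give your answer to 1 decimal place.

124323.2

N = 10419. Term for each stratum: Wₕ²sₕ²/nₕ·(1−nₕ/Nₕ).
Var(x̄_st) = 53182.1624 + 71141.0543 = 124323.2166 → 124323.2.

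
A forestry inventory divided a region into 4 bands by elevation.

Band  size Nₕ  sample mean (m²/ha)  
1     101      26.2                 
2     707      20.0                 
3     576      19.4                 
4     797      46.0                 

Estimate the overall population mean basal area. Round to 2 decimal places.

N = 101 + 707 + 576 + 797 = 2181.
Overall mean = Σ (Nₕ/N)·x̄ₕ — weight by population share, not a simple average.
Σ Nₕx̄ₕ = 101·26.2 + 707·20.0 + 576·19.4 + 797·46.0 = 2646.2 + 14140 + 11174.4 + 36662 = 64622.6.
Divide by N: 64622.6 / 2181 = 29.6298... → 29.63.

29.63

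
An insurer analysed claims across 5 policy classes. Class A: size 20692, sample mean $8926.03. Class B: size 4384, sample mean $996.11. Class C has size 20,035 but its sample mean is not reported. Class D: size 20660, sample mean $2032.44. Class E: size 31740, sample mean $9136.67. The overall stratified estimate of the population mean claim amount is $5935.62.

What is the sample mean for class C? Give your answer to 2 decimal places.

Σ Nₕx̄ₕ = N·μ, so 20035·x̄_C = 97511·5935.62 − (20692·8926.03 + 4384·996.11 + 20660·2032.44 + 31740·9136.67).
= 578788241.82 − 521052475.2 = 57735766.62.
x̄_C = 57735766.62 / 20035 = 2881.7453... → 2881.75.

2881.75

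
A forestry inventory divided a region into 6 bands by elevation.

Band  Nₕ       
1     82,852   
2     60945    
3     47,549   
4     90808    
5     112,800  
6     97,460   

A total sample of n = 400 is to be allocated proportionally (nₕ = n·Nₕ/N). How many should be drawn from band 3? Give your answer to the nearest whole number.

39

Share of band 3 = 47549/492414 = 0.09656.
Allocate 400 × 0.09656 = 38.625... → 39.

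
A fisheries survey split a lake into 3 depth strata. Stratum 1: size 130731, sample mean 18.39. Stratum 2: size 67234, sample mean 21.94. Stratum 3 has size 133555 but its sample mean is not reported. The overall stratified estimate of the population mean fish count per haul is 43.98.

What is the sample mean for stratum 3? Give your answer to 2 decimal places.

80.12

Σ Nₕx̄ₕ = N·μ, so 133555·x̄_3 = 331520·43.98 − (130731·18.39 + 67234·21.94).
= 14580249.6 − 3879257.05 = 10700992.55.
x̄_3 = 10700992.55 / 133555 = 80.1242... → 80.12.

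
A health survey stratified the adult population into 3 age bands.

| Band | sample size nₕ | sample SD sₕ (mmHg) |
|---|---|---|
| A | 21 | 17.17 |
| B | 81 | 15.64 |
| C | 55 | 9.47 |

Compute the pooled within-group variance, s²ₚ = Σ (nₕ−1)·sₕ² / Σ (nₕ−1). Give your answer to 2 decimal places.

196.80

Degrees of freedom: 20 + 80 + 54 = 154.
Σ(nₕ−1)sₕ² = 20·294.8089 + 80·244.6096 + 54·89.6809 = 30307.7146.
s²ₚ = 30307.7146 / 154 = 196.8033... → 196.80.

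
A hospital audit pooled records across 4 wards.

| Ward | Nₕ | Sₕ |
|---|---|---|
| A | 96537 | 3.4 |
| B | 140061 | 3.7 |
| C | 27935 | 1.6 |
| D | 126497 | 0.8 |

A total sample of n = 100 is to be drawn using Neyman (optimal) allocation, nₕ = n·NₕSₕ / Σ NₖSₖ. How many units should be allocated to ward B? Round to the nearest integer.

Σ NₕSₕ = 96537·3.4 + 140061·3.7 + 27935·1.6 + 126497·0.8 = 992345.1.
Share for B: 518225.7/992345.1 = 0.52222.
n_B = 100 × 0.52222 = 52.222... → 52.

52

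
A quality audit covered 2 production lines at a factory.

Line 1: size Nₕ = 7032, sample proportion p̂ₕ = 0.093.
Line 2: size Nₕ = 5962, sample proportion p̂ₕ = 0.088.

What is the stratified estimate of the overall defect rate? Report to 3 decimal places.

0.091

Wₕ = Nₕ/N with N = 12994: 0.5412, 0.4588.
p̂_st = 0.5412·0.093 + 0.4588·0.088 ≈ 0.09071... → 0.091.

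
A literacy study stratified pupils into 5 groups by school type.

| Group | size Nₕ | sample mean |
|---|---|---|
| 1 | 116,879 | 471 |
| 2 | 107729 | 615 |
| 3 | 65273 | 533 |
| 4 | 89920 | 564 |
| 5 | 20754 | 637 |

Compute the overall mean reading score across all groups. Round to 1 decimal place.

x̄_st = (Σ Nₕx̄ₕ) / (Σ Nₕ) = (116879·471 + 107729·615 + 65273·533 + 89920·564 + 20754·637) / 400555
= 220029031 / 400555 = 549.310... → 549.3.

549.3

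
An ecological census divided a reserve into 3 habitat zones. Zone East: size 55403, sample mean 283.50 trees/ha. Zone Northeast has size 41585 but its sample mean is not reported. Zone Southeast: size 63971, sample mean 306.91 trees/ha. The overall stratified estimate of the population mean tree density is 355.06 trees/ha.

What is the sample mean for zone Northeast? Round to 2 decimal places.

Σ Nₕx̄ₕ = N·μ, so 41585·x̄_Northeast = 160959·355.06 − (55403·283.50 + 63971·306.91).
= 57150102.54 − 35340090.11 = 21810012.43.
x̄_Northeast = 21810012.43 / 41585 = 524.4683... → 524.47.

524.47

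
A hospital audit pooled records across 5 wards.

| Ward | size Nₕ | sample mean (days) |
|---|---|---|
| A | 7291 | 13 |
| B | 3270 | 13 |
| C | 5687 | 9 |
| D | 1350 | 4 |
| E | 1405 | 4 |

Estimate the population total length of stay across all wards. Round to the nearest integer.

A: 7291·13 = 94783
B: 3270·13 = 42510
C: 5687·9 = 51183
D: 1350·4 = 5400
E: 1405·4 = 5620
τ̂ = Σ Nₕx̄ₕ = 199496.

199496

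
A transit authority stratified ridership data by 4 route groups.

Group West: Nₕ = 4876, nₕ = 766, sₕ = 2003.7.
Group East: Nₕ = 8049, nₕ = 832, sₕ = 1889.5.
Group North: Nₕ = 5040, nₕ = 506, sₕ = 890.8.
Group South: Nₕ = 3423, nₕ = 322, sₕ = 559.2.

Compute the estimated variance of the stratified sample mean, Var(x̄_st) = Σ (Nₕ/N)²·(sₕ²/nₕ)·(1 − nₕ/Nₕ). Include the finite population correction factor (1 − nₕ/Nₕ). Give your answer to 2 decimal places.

875.40

N = 21388; Wₕ = Nₕ/N.
group West: (4876/21388)²·2003.7²/766·(1 − 766/4876) = 229.61581
group East: (8049/21388)²·1889.5²/832·(1 − 832/8049) = 544.91498
group North: (5040/21388)²·890.8²/506·(1 − 506/5040) = 78.33965
group South: (3423/21388)²·559.2²/322·(1 − 322/3423) = 22.53444
Sum = 875.40488 → 875.40.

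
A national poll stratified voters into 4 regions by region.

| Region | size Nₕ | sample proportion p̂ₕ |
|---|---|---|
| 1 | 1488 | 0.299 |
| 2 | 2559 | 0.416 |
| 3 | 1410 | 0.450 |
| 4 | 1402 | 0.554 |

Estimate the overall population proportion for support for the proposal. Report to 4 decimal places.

0.4258

N = 1488 + 2559 + 1410 + 1402 = 6859.
Overall proportion = Σ (Nₕ/N)·p̂ₕ.
Σ Nₕp̂ₕ = 444.912 + 1064.544 + 634.5 + 776.708 = 2920.664.
2920.664 / 6859 = 0.425815... → 0.4258.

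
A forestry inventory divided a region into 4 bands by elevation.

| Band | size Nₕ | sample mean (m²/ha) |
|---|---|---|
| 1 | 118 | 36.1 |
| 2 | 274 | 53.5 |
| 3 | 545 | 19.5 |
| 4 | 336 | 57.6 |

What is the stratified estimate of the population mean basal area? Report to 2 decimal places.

38.41

N = 1273; weights Wₕ = Nₕ/N = (0.0927, 0.2152, 0.4281, 0.2639).
x̄_st = Σ Wₕ·x̄ₕ = 0.0927·36.1 + 0.2152·53.5 + 0.4281·19.5 + 0.2639·57.6 ≈ 38.4131...
→ 38.41.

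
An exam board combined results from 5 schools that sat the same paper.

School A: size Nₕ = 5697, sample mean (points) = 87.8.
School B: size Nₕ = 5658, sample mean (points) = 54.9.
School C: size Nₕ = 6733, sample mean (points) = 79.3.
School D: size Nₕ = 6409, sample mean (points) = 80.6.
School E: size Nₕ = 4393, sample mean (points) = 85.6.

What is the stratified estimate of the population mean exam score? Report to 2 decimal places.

N = 5697 + 5658 + 6733 + 6409 + 4393 = 28890.
Weight each subgroup mean by Nₕ/N and sum.
Σ Nₕx̄ₕ = 5697·87.8 + 5658·54.9 + 6733·79.3 + 6409·80.6 + 4393·85.6 = 500196.6 + 310624.2 + 533926.9 + 516565.4 + 376040.8 = 2237353.9.
Divide by N: 2237353.9 / 28890 = 77.4439... → 77.44.

77.44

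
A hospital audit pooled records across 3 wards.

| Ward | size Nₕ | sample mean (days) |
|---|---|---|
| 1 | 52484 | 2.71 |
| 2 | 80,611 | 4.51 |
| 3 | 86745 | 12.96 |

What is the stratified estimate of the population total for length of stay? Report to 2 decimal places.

Population total = Σ Nₕ·x̄ₕ (each stratum's size times its mean).
52484·2.71 + 80611·4.51 + 86745·12.96 = 142231.64 + 363555.61 + 1124215.2 = 1630002.45.

1630002.45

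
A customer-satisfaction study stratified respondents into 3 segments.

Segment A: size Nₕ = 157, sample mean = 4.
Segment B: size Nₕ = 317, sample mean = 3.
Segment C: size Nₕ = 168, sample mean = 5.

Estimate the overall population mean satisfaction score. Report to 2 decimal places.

3.77

N = 157 + 317 + 168 = 642.
Overall mean = Σ (Nₕ/N)·x̄ₕ — weight by population share, not a simple average.
Σ Nₕx̄ₕ = 157·4 + 317·3 + 168·5 = 628 + 951 + 840 = 2419.
Divide by N: 2419 / 642 = 3.7679... → 3.77.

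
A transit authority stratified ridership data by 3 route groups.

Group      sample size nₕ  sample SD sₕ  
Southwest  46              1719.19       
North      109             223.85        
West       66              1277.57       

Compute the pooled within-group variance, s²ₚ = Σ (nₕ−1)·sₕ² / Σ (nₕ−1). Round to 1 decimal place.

1121589.1

Degrees of freedom: 45 + 108 + 65 = 218.
Σ(nₕ−1)sₕ² = 45·2955614.2561 + 108·50108.8225 + 65·1632185.1049 = 244506426.173.
s²ₚ = 244506426.173 / 218 = 1121589.111... → 1121589.1.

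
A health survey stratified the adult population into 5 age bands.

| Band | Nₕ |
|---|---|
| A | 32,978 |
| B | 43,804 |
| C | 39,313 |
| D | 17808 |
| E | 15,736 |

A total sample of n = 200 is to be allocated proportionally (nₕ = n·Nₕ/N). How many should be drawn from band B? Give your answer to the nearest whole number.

59

Share of band B = 43804/149639 = 0.29273.
Allocate 200 × 0.29273 = 58.546... → 59.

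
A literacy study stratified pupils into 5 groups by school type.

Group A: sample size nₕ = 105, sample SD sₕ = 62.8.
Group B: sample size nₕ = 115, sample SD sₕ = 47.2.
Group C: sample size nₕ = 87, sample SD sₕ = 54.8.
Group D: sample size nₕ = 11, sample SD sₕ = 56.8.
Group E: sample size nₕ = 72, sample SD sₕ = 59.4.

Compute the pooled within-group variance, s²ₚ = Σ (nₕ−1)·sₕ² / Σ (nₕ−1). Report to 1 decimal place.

3130.3

Degrees of freedom: 104 + 114 + 86 + 10 + 71 = 385.
Σ(nₕ−1)sₕ² = 104·3943.84 + 114·2227.84 + 86·3003.04 + 10·3226.24 + 71·3528.36 = 1205170.52.
s²ₚ = 1205170.52 / 385 = 3130.313... → 3130.3.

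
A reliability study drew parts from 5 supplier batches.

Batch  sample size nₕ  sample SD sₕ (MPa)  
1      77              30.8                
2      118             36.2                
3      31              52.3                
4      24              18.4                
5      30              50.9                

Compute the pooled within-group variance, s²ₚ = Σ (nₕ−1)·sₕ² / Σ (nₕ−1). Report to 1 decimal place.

1419.6

1: (77−1)·30.8² = 76·948.64 = 72096.64
2: (118−1)·36.2² = 117·1310.44 = 153321.48
3: (31−1)·52.3² = 30·2735.29 = 82058.7
4: (24−1)·18.4² = 23·338.56 = 7786.88
5: (30−1)·50.9² = 29·2590.81 = 75133.49
Numerator = 390397.19; denominator = Σ(nₕ−1) = 275.
s²ₚ = 390397.19/275 = 1419.626... → 1419.6.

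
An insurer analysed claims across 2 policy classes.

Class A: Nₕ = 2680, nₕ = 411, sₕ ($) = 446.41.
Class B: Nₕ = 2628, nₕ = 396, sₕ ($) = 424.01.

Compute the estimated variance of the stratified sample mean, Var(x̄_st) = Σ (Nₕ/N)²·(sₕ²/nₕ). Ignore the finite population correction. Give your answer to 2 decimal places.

234.89

N = 5308. Term for each stratum: Wₕ²sₕ²/nₕ.
Var(x̄_st) = 123.60435 + 111.28738 = 234.89173 → 234.89.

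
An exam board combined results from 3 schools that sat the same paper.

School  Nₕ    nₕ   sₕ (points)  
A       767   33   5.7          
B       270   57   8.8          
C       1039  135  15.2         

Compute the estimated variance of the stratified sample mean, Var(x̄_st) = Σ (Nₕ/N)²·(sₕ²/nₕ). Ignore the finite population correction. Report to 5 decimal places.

N = 2076; Wₕ = Nₕ/N.
school A: (767/2076)²·5.7²/33 = 0.13439150
school B: (270/2076)²·8.8²/57 = 0.02298070
school C: (1039/2076)²·15.2²/135 = 0.42867663
Sum = 0.58604883 → 0.58605.

0.58605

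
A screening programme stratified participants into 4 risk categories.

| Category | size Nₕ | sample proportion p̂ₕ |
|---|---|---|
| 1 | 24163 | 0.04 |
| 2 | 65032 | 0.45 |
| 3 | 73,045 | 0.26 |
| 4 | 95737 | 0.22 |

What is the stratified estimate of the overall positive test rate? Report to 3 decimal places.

N = 24163 + 65032 + 73045 + 95737 = 257977.
Overall proportion = Σ (Nₕ/N)·p̂ₕ.
Σ Nₕp̂ₕ = 966.52 + 29264.4 + 18991.7 + 21062.14 = 70284.76.
70284.76 / 257977 = 0.27245... → 0.272.

0.272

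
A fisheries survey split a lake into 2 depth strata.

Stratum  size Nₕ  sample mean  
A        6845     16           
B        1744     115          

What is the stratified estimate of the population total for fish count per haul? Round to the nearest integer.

310080

Estimate total by summing Nₕ·x̄ₕ over strata.
6845·16 + 1744·115 = 109520 + 200560 = 310080.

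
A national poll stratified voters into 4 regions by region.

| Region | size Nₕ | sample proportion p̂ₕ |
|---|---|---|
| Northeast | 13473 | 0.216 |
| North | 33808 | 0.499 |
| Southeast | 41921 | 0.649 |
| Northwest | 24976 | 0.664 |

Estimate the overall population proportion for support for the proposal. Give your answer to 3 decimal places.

N = 13473 + 33808 + 41921 + 24976 = 114178.
Overall proportion = Σ (Nₕ/N)·p̂ₕ.
Σ Nₕp̂ₕ = 2910.168 + 16870.192 + 27206.729 + 16584.064 = 63571.153.
63571.153 / 114178 = 0.55677... → 0.557.

0.557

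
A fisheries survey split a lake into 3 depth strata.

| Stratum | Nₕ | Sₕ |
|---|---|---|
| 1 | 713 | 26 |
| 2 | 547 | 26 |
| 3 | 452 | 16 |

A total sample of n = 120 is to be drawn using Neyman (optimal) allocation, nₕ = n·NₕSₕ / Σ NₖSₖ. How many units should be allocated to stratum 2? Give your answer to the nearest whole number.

43

1: NₕSₕ = 713·26 = 18538
2: NₕSₕ = 547·26 = 14222
3: NₕSₕ = 452·16 = 7232
Σ NₕSₕ = 39992.
n_2 = 120·14222/39992 = 42.675... → 43.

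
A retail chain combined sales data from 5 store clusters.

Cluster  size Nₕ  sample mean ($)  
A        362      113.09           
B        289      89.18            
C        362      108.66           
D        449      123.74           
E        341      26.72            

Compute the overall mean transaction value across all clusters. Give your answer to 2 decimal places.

94.69

N = 1803; weights Wₕ = Nₕ/N = (0.2008, 0.1603, 0.2008, 0.2490, 0.1891).
x̄_st = Σ Wₕ·x̄ₕ = 0.2008·113.09 + 0.1603·89.18 + 0.2008·108.66 + 0.2490·123.74 + 0.1891·26.72 ≈ 94.6851...
→ 94.69.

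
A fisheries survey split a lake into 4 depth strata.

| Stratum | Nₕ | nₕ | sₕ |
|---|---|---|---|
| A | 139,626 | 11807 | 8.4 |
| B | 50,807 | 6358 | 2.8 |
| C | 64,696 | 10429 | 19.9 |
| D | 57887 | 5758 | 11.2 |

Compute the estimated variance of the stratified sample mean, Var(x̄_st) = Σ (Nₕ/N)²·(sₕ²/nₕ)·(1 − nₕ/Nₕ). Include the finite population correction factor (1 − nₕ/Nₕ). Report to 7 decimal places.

N = 313016. Term for each stratum: Wₕ²sₕ²/nₕ·(1−nₕ/Nₕ).
Var(x̄_st) = 0.0010885482 + 0.0000284216 + 0.0013606413 + 0.0006709525 = 0.0031485635 → 0.0031486.

0.0031486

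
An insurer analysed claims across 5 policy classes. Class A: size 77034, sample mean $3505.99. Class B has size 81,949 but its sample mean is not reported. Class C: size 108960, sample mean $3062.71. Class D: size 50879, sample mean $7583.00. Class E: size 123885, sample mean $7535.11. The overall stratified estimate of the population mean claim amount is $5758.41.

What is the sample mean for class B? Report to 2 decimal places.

Σ Nₕx̄ₕ = N·μ, so 81949·x̄_B = 442707·5758.41 − (77034·3505.99 + 108960·3062.71 + 50879·7583.00 + 123885·7535.11).
= 2549288415.87 − 1923095874.61 = 626192541.26.
x̄_B = 626192541.26 / 81949 = 7641.2469... → 7641.25.

7641.25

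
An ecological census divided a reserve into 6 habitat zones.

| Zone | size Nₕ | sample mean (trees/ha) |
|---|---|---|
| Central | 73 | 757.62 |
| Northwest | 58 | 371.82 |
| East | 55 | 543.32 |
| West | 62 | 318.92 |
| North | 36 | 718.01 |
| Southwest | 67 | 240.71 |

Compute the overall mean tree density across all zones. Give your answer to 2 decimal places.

480.07

N = 351; weights Wₕ = Nₕ/N = (0.2080, 0.1652, 0.1567, 0.1766, 0.1026, 0.1909).
x̄_st = Σ Wₕ·x̄ₕ = 0.2080·757.62 + 0.1652·371.82 + 0.1567·543.32 + 0.1766·318.92 + 0.1026·718.01 + 0.1909·240.71 ≈ 480.0666...
→ 480.07.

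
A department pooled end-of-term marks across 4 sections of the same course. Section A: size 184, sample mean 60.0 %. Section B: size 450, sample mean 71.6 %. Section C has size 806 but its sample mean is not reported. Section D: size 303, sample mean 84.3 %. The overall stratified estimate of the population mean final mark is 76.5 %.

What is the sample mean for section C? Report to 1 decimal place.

80.1

Σ Nₕx̄ₕ = N·μ, so 806·x̄_C = 1743·76.5 − (184·60.0 + 450·71.6 + 303·84.3).
= 133339.5 − 68802.9 = 64536.6.
x̄_C = 64536.6 / 806 = 80.070... → 80.1.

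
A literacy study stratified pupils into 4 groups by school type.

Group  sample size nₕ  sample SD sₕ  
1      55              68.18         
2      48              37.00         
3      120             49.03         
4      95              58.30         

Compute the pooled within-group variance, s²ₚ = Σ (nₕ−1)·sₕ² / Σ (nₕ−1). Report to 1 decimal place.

1: (55−1)·68.18² = 54·4648.5124 = 251019.6696
2: (48−1)·37.00² = 47·1369 = 64343
3: (120−1)·49.03² = 119·2403.9409 = 286068.9671
4: (95−1)·58.30² = 94·3398.89 = 319495.66
Numerator = 920927.2967; denominator = Σ(nₕ−1) = 314.
s²ₚ = 920927.2967/314 = 2932.889... → 2932.9.

2932.9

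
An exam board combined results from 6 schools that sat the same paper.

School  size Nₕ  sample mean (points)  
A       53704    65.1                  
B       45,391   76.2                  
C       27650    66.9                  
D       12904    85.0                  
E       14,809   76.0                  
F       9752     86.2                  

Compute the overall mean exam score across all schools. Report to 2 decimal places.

72.27

N = 164210; weights Wₕ = Nₕ/N = (0.3270, 0.2764, 0.1684, 0.0786, 0.0902, 0.0594).
x̄_st = Σ Wₕ·x̄ₕ = 0.3270·65.1 + 0.2764·76.2 + 0.1684·66.9 + 0.0786·85.0 + 0.0902·76.0 + 0.0594·86.2 ≈ 72.2712...
→ 72.27.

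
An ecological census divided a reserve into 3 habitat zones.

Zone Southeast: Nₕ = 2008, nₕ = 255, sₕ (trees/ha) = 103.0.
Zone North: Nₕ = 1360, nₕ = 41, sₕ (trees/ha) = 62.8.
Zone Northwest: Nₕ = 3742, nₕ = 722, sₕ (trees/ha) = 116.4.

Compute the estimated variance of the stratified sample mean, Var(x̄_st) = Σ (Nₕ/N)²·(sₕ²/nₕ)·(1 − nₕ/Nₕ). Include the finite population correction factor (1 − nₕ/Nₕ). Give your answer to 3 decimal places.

N = 7110. Term for each stratum: Wₕ²sₕ²/nₕ·(1−nₕ/Nₕ).
Var(x̄_st) = 2.896948 + 3.413343 + 4.195080 = 10.505371 → 10.505.

10.505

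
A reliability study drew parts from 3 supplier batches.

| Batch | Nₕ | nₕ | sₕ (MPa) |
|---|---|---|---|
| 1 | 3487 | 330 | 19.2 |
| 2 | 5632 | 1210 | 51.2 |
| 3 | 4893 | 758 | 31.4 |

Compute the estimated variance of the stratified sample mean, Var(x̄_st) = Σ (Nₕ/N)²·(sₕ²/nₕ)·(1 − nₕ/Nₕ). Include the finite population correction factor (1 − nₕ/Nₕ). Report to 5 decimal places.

0.47149

N = 14012. Term for each stratum: Wₕ²sₕ²/nₕ·(1−nₕ/Nₕ).
Var(x̄_st) = 0.06263467 + 0.27481199 + 0.13404190 = 0.47148856 → 0.47149.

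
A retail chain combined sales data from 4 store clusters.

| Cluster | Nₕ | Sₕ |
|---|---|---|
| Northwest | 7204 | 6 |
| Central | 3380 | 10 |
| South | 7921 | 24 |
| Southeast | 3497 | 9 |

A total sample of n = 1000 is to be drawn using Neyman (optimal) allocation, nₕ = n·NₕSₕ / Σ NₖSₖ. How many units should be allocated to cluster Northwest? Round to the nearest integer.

Σ NₕSₕ = 7204·6 + 3380·10 + 7921·24 + 3497·9 = 298601.
Share for Northwest: 43224/298601 = 0.14476.
n_Northwest = 1000 × 0.14476 = 144.755... → 145.

145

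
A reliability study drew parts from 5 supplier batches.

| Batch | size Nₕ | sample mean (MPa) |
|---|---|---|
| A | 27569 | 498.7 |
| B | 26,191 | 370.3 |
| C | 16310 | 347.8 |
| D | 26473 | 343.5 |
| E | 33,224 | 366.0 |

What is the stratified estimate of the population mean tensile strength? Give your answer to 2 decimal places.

388.18

N = 27569 + 26191 + 16310 + 26473 + 33224 = 129767.
Weight each subgroup mean by Nₕ/N and sum.
Σ Nₕx̄ₕ = 27569·498.7 + 26191·370.3 + 16310·347.8 + 26473·343.5 + 33224·366.0 = 13748660.3 + 9698527.3 + 5672618 + 9093475.5 + 12159984 = 50373265.1.
Divide by N: 50373265.1 / 129767 = 388.1824... → 388.18.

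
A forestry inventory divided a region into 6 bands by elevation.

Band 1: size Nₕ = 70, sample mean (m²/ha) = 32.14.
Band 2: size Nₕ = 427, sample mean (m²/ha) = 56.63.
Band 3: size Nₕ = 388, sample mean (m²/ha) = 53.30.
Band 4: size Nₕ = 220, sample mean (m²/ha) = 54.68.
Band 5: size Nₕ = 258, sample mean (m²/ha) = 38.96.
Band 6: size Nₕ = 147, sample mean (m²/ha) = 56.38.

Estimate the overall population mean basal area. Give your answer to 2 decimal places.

51.31

N = 70 + 427 + 388 + 220 + 258 + 147 = 1510.
Weight each subgroup mean by Nₕ/N and sum.
Σ Nₕx̄ₕ = 70·32.14 + 427·56.63 + 388·53.30 + 220·54.68 + 258·38.96 + 147·56.38 = 2249.8 + 24181.01 + 20680.4 + 12029.6 + 10051.68 + 8287.86 = 77480.35.
Divide by N: 77480.35 / 1510 = 51.3115... → 51.31.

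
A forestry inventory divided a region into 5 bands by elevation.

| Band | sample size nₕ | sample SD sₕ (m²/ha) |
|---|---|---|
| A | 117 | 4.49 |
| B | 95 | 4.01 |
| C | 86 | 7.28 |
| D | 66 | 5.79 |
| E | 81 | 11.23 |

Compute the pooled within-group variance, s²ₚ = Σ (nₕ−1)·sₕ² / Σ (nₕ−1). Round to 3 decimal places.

Degrees of freedom: 116 + 94 + 85 + 65 + 80 = 440.
Σ(nₕ−1)sₕ² = 116·20.1601 + 94·16.0801 + 85·52.9984 + 65·33.5241 + 80·126.1129 = 20623.0635.
s²ₚ = 20623.0635 / 440 = 46.87060... → 46.871.

46.871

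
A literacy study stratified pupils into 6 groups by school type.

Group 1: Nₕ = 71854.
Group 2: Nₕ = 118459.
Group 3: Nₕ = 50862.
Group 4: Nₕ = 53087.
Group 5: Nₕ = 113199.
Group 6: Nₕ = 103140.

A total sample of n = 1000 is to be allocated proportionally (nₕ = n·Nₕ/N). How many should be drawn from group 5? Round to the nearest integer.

222

Share of group 5 = 113199/510601 = 0.22170.
Allocate 1000 × 0.22170 = 221.698... → 222.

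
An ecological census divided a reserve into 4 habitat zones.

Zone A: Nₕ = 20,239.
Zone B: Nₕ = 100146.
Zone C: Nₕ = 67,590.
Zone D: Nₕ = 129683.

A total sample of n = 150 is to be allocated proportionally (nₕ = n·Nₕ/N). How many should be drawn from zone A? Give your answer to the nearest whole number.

10

Share of zone A = 20239/317658 = 0.06371.
Allocate 150 × 0.06371 = 9.557... → 10.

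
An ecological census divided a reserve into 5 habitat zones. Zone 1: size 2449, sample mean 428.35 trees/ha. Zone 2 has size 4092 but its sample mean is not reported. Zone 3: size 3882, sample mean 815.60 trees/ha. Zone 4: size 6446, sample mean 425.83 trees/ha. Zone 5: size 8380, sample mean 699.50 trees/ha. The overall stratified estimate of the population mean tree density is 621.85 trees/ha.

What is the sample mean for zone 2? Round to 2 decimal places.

703.61

Σ Nₕx̄ₕ = N·μ, so 4092·x̄_2 = 25249·621.85 − (2449·428.35 + 3882·815.60 + 6446·425.83 + 8380·699.50).
= 15701090.65 − 12821898.53 = 2879192.12.
x̄_2 = 2879192.12 / 4092 = 703.6149... → 703.61.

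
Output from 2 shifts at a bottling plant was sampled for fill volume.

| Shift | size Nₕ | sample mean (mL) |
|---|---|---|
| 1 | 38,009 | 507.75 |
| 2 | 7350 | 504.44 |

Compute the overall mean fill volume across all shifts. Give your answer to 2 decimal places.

507.21

x̄_st = (Σ Nₕx̄ₕ) / (Σ Nₕ) = (38009·507.75 + 7350·504.44) / 45359
= 23006703.75 / 45359 = 507.2136... → 507.21.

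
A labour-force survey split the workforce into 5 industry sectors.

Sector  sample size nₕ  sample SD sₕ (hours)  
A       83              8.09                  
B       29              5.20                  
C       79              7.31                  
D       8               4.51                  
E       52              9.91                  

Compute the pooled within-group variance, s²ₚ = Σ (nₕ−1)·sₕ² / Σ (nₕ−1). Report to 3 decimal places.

62.776

Degrees of freedom: 82 + 28 + 78 + 7 + 51 = 246.
Σ(nₕ−1)sₕ² = 82·65.4481 + 28·27.04 + 78·53.4361 + 7·20.3401 + 51·98.2081 = 15442.8738.
s²ₚ = 15442.8738 / 246 = 62.77591... → 62.776.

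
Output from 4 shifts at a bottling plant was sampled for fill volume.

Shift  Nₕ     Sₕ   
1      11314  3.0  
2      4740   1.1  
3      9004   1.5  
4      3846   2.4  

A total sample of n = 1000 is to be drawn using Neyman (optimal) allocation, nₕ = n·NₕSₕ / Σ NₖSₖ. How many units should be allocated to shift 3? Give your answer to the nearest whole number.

Σ NₕSₕ = 11314·3.0 + 4740·1.1 + 9004·1.5 + 3846·2.4 = 61892.4.
Share for 3: 13506/61892.4 = 0.21822.
n_3 = 1000 × 0.21822 = 218.217... → 218.

218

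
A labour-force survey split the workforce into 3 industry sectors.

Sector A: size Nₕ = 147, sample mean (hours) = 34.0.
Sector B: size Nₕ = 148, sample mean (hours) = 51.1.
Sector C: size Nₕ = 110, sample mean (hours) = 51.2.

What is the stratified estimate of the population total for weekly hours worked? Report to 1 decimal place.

18192.8

A: 147·34.0 = 4998
B: 148·51.1 = 7562.8
C: 110·51.2 = 5632
τ̂ = Σ Nₕx̄ₕ = 18192.8.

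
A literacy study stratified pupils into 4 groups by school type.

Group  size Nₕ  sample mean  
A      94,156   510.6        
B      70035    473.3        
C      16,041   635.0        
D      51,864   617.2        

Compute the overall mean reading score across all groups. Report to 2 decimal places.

N = 94156 + 70035 + 16041 + 51864 = 232096.
Weight each subgroup mean by Nₕ/N and sum.
Σ Nₕx̄ₕ = 94156·510.6 + 70035·473.3 + 16041·635.0 + 51864·617.2 = 48076053.6 + 33147565.5 + 10186035 + 32010460.8 = 123420114.9.
Divide by N: 123420114.9 / 232096 = 531.7632... → 531.76.

531.76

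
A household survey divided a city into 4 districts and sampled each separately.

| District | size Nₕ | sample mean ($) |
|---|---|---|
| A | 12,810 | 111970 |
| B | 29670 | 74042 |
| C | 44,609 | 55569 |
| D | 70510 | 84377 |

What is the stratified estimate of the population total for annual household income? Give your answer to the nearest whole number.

Estimate total by summing Nₕ·x̄ₕ over strata.
12810·111970 + 29670·74042 + 44609·55569 + 70510·84377 = 1434335700 + 2196826140 + 2478877521 + 5949422270 = 12059461631.

12059461631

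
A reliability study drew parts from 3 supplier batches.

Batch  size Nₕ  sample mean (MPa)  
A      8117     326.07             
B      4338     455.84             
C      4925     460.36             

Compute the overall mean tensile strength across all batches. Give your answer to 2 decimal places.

N = 17380; weights Wₕ = Nₕ/N = (0.4670, 0.2496, 0.2834).
x̄_st = Σ Wₕ·x̄ₕ = 0.4670·326.07 + 0.2496·455.84 + 0.2834·460.36 ≈ 396.5142...
→ 396.51.

396.51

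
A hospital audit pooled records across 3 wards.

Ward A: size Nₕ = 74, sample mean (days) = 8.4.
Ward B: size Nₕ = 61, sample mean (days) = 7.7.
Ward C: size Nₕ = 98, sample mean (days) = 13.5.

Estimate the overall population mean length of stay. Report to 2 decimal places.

x̄_st = (Σ Nₕx̄ₕ) / (Σ Nₕ) = (74·8.4 + 61·7.7 + 98·13.5) / 233
= 2414.3 / 233 = 10.3618... → 10.36.

10.36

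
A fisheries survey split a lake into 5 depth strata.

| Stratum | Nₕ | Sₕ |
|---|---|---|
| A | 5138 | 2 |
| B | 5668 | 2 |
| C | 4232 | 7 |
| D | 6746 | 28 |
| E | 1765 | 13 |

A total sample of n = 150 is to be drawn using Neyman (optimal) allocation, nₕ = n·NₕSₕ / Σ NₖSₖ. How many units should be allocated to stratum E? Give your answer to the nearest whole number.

A: NₕSₕ = 5138·2 = 10276
B: NₕSₕ = 5668·2 = 11336
C: NₕSₕ = 4232·7 = 29624
D: NₕSₕ = 6746·28 = 188888
E: NₕSₕ = 1765·13 = 22945
Σ NₕSₕ = 263069.
n_E = 150·22945/263069 = 13.083... → 13.

13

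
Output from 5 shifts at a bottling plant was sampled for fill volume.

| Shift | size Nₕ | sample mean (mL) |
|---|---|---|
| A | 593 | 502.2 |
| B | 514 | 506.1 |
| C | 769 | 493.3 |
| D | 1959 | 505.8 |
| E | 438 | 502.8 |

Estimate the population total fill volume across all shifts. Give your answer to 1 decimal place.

2148376.3

A: 593·502.2 = 297804.6
B: 514·506.1 = 260135.4
C: 769·493.3 = 379347.7
D: 1959·505.8 = 990862.2
E: 438·502.8 = 220226.4
τ̂ = Σ Nₕx̄ₕ = 2148376.3.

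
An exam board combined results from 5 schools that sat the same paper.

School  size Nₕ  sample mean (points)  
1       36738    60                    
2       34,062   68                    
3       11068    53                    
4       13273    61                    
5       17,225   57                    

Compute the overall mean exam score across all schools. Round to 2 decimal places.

61.39

x̄_st = (Σ Nₕx̄ₕ) / (Σ Nₕ) = (36738·60 + 34062·68 + 11068·53 + 13273·61 + 17225·57) / 112366
= 6898578 / 112366 = 61.3938... → 61.39.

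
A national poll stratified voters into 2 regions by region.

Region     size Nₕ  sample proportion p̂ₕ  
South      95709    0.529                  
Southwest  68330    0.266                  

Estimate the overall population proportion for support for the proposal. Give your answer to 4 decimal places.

0.4194

N = 95709 + 68330 = 164039.
Overall proportion = Σ (Nₕ/N)·p̂ₕ.
Σ Nₕp̂ₕ = 50630.061 + 18175.78 = 68805.841.
68805.841 / 164039 = 0.419448... → 0.4194.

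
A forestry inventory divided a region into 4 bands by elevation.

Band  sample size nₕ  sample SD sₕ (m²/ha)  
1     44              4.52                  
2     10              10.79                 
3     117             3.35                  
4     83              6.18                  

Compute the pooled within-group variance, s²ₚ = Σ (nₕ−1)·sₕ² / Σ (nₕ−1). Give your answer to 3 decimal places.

1: (44−1)·4.52² = 43·20.4304 = 878.5072
2: (10−1)·10.79² = 9·116.4241 = 1047.8169
3: (117−1)·3.35² = 116·11.2225 = 1301.81
4: (83−1)·6.18² = 82·38.1924 = 3131.7768
Numerator = 6359.9109; denominator = Σ(nₕ−1) = 250.
s²ₚ = 6359.9109/250 = 25.43964... → 25.440.

25.440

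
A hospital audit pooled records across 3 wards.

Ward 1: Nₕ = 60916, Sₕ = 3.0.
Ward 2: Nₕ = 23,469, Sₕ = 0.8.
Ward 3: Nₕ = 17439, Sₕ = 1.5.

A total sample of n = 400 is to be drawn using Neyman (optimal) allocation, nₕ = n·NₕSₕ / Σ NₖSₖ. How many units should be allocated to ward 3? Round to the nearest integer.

1: NₕSₕ = 60916·3.0 = 182748
2: NₕSₕ = 23469·0.8 = 18775.2
3: NₕSₕ = 17439·1.5 = 26158.5
Σ NₕSₕ = 227681.7.
n_3 = 400·26158.5/227681.7 = 45.956... → 46.

46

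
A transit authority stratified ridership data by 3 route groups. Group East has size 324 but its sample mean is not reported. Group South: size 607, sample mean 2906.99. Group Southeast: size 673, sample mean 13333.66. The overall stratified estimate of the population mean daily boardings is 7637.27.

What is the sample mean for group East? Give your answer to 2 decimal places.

4666.93

N = 324 + 607 + 673 = 1604.
Overall total = μ·N = 7637.27·1604 = 12250181.08.
Subtract the known strata: 607·2906.99 + 673·13333.66 = 10738096.11.
Remaining total for group East: 12250181.08 − 10738096.11 = 1512084.97.
Divide by its size: 1512084.97 / 324 = 4666.9289... → 4666.93.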